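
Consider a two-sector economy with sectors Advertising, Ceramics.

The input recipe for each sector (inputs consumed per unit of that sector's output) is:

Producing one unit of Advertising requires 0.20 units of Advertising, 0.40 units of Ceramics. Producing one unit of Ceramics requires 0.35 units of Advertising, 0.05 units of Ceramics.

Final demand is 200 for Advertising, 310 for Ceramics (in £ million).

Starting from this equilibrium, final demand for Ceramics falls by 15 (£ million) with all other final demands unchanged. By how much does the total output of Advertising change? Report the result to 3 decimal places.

Δx_A = -8.468

I − A =
  [   0.80    -0.35]
  [  -0.40     0.95]
det(I−A) = (0.80)(0.95) − (-0.35)(-0.40) = 0.6200
adj(I−A) = [[0.95, 0.35], [0.40, 0.80]]
(I − A)⁻¹ = adj(I−A) / det(I−A) ≈
  [   1.5323     0.5645]
  [   0.6452     1.2903]
Δx = (I − A)⁻¹ Δd with Δd having -15 in the Ceramics component and 0 elsewhere.
So Δx_A = L_AC · (-15), where L_AC = adj(I−A)_AC / det(I−A) = 0.35 / 0.6200.
Δx_A = 0.35 × (-15) / 0.6200 = -5.25 / 0.6200 ≈ -8.468.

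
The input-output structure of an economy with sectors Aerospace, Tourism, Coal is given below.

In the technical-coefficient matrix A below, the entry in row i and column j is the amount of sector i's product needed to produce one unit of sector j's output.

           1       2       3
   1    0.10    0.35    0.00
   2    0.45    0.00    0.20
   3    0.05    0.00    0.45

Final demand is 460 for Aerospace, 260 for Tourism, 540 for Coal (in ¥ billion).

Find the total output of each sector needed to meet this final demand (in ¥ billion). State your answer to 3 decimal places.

I − A =
  [   0.90    -0.35     0.00]
  [  -0.45     1.00    -0.20]
  [  -0.05     0.00     0.55]
Cofactors of I−A, C_ij = (−1)^(i+j)·(minor ij) (rows/columns in the sector order above):
  C_11 = (1.00)(0.55) − (-0.20)(0.00) = 0.5500
  C_12 = −[(-0.45)(0.55) − (-0.20)(-0.05)] = 0.2575
  C_13 = (-0.45)(0.00) − (1.00)(-0.05) = 0.0500
  C_21 = −[(-0.35)(0.55) − (0.00)(0.00)] = 0.1925
  C_22 = (0.90)(0.55) − (0.00)(-0.05) = 0.4950
  C_23 = −[(0.90)(0.00) − (-0.35)(-0.05)] = 0.0175
  C_31 = (-0.35)(-0.20) − (0.00)(1.00) = 0.0700
  C_32 = −[(0.90)(-0.20) − (0.00)(-0.45)] = 0.1800
  C_33 = (0.90)(1.00) − (-0.35)(-0.45) = 0.7425
det(I−A) = Σ_j (I−A)_1j·C_1j = (0.90)(0.5500) + (-0.35)(0.2575) + (0.00)(0.0500) = 0.404875
adj(I−A) = Cᵀ =
  [ 0.5500   0.1925   0.0700]
  [ 0.2575   0.4950   0.1800]
  [ 0.0500   0.0175   0.7425]
(I − A)⁻¹ = adj(I−A) / det(I−A) ≈
  [   1.3584     0.4755     0.1729]
  [   0.6360     1.2226     0.4446]
  [   0.1235     0.0432     1.8339]
x = (I − A)⁻¹ d = adj(I−A)·d / det(I−A), with det(I−A) = 0.404875:
  x_1 = (0.5500·460 + 0.1925·260 + 0.0700·540) / 0.404875 = 340.85 / 0.404875 ≈ 841.865
  x_2 = (0.2575·460 + 0.4950·260 + 0.1800·540) / 0.404875 = 344.35 / 0.404875 ≈ 850.509
  x_3 = (0.0500·460 + 0.0175·260 + 0.7425·540) / 0.404875 = 428.50 / 0.404875 ≈ 1058.351

x_1 = 841.865, x_2 = 850.509, x_3 = 1058.351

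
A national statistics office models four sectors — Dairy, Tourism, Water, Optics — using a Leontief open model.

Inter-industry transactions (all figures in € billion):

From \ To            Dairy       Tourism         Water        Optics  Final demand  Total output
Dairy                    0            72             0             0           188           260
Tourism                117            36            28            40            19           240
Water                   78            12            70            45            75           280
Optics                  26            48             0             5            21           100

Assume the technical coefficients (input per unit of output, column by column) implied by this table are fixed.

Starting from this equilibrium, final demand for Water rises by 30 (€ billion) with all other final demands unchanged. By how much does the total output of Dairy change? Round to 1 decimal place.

Technical coefficients a_ij = z_ij / X_j:
  a_11 = 0/260 = 0.00, a_21 = 117/260 = 0.45, a_31 = 78/260 = 0.30, a_41 = 26/260 = 0.10
  a_12 = 72/240 = 0.30, a_22 = 36/240 = 0.15, a_32 = 12/240 = 0.05, a_42 = 48/240 = 0.20
  a_13 = 0/280 = 0.00, a_23 = 28/280 = 0.10, a_33 = 70/280 = 0.25, a_43 = 0/280 = 0.00
  a_14 = 0/100 = 0.00, a_24 = 40/100 = 0.40, a_34 = 45/100 = 0.45, a_44 = 5/100 = 0.05
I − A =
  [   1.00    -0.30     0.00     0.00]
  [  -0.45     0.85    -0.10    -0.40]
  [  -0.30    -0.05     0.75    -0.45]
  [  -0.10    -0.20     0.00     0.95]
Compute the cofactors C_ij = (−1)^(i+j)·(3×3 minor ij) of I−A; the adjugate is their transpose:
adj(I−A) = Cᵀ =
  [ 0.531875   0.213750   0.028500   0.103500]
  [ 0.383625   0.712500   0.095000   0.345000]
  [ 0.320375   0.236500   0.587250   0.377750]
  [ 0.136750   0.172500   0.023000   0.522250]
det(I−A) = Σ_j (I−A)_1j·C_1j = (1.00)(0.531875) + (-0.30)(0.383625) + (0.00)(0.320375) + (0.00)(0.136750) = 0.4167875
(I − A)⁻¹ = adj(I−A) / det(I−A) ≈
  [   1.2761     0.5129     0.0684     0.2483]
  [   0.9204     1.7095     0.2279     0.8278]
  [   0.7687     0.5674     1.4090     0.9063]
  [   0.3281     0.4139     0.0552     1.2530]
Δx = (I − A)⁻¹ Δd with Δd having +30 in the Water component and 0 elsewhere.
So Δx_1 = L_13 · (+30), where L_13 = adj(I−A)_13 / det(I−A) = 0.028500 / 0.4167875.
Δx_1 = 0.028500 × (+30) / 0.4167875 = 0.855 / 0.4167875 ≈ 2.1.

Δx_1 = 2.1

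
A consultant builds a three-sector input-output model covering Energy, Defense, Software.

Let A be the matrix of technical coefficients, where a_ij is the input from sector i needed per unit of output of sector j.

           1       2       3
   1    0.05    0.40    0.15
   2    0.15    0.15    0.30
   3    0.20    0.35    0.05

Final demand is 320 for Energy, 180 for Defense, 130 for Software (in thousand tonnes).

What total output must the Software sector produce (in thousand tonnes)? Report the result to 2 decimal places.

x_3 = 438.74

I − A =
  [   0.95    -0.40    -0.15]
  [  -0.15     0.85    -0.30]
  [  -0.20    -0.35     0.95]
Cofactors of I−A, C_ij = (−1)^(i+j)·(minor ij) (rows/columns in the sector order above):
  C_11 = (0.85)(0.95) − (-0.30)(-0.35) = 0.7025
  C_12 = −[(-0.15)(0.95) − (-0.30)(-0.20)] = 0.2025
  C_13 = (-0.15)(-0.35) − (0.85)(-0.20) = 0.2225
  C_21 = −[(-0.40)(0.95) − (-0.15)(-0.35)] = 0.4325
  C_22 = (0.95)(0.95) − (-0.15)(-0.20) = 0.8725
  C_23 = −[(0.95)(-0.35) − (-0.40)(-0.20)] = 0.4125
  C_31 = (-0.40)(-0.30) − (-0.15)(0.85) = 0.2475
  C_32 = −[(0.95)(-0.30) − (-0.15)(-0.15)] = 0.3075
  C_33 = (0.95)(0.85) − (-0.40)(-0.15) = 0.7475
det(I−A) = Σ_j (I−A)_1j·C_1j = (0.95)(0.7025) + (-0.40)(0.2025) + (-0.15)(0.2225) = 0.5530
adj(I−A) = Cᵀ =
  [ 0.7025   0.4325   0.2475]
  [ 0.2025   0.8725   0.3075]
  [ 0.2225   0.4125   0.7475]
(I − A)⁻¹ = adj(I−A) / det(I−A) ≈
  [   1.2703     0.7821     0.4476]
  [   0.3662     1.5778     0.5561]
  [   0.4024     0.7459     1.3517]
x = (I − A)⁻¹ d = adj(I−A)·d / det(I−A), with det(I−A) = 0.5530:
  x_1 = (0.7025·320 + 0.4325·180 + 0.2475·130) / 0.5530 = 334.825 / 0.5530 ≈ 605.47
  x_2 = (0.2025·320 + 0.8725·180 + 0.3075·130) / 0.5530 = 261.825 / 0.5530 ≈ 473.46
  x_3 = (0.2225·320 + 0.4125·180 + 0.7475·130) / 0.5530 = 242.625 / 0.5530 ≈ 438.74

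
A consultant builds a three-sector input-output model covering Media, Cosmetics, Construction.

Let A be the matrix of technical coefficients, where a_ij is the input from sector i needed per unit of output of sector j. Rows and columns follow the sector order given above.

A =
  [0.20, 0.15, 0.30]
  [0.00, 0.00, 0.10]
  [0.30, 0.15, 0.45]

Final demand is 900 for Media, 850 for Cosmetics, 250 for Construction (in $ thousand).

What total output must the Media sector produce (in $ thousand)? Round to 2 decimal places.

x_1 = 2004.87

I − A =
  [   0.80    -0.15    -0.30]
  [   0.00     1.00    -0.10]
  [  -0.30    -0.15     0.55]
Cofactors of I−A, C_ij = (−1)^(i+j)·(minor ij) (rows/columns in the sector order above):
  C_11 = (1.00)(0.55) − (-0.10)(-0.15) = 0.5350
  C_12 = −[(0.00)(0.55) − (-0.10)(-0.30)] = 0.0300
  C_13 = (0.00)(-0.15) − (1.00)(-0.30) = 0.3000
  C_21 = −[(-0.15)(0.55) − (-0.30)(-0.15)] = 0.1275
  C_22 = (0.80)(0.55) − (-0.30)(-0.30) = 0.3500
  C_23 = −[(0.80)(-0.15) − (-0.15)(-0.30)] = 0.1650
  C_31 = (-0.15)(-0.10) − (-0.30)(1.00) = 0.3150
  C_32 = −[(0.80)(-0.10) − (-0.30)(0.00)] = 0.0800
  C_33 = (0.80)(1.00) − (-0.15)(0.00) = 0.8000
det(I−A) = Σ_j (I−A)_1j·C_1j = (0.80)(0.5350) + (-0.15)(0.0300) + (-0.30)(0.3000) = 0.3335
adj(I−A) = Cᵀ =
  [ 0.5350   0.1275   0.3150]
  [ 0.0300   0.3500   0.0800]
  [ 0.3000   0.1650   0.8000]
(I − A)⁻¹ = adj(I−A) / det(I−A) ≈
  [   1.6042     0.3823     0.9445]
  [   0.0900     1.0495     0.2399]
  [   0.8996     0.4948     2.3988]
x = (I − A)⁻¹ d = adj(I−A)·d / det(I−A), with det(I−A) = 0.3335:
  x_1 = (0.5350·900 + 0.1275·850 + 0.3150·250) / 0.3335 = 668.625 / 0.3335 ≈ 2004.87
  x_2 = (0.0300·900 + 0.3500·850 + 0.0800·250) / 0.3335 = 344.50 / 0.3335 ≈ 1032.98
  x_3 = (0.3000·900 + 0.1650·850 + 0.8000·250) / 0.3335 = 610.25 / 0.3335 ≈ 1829.84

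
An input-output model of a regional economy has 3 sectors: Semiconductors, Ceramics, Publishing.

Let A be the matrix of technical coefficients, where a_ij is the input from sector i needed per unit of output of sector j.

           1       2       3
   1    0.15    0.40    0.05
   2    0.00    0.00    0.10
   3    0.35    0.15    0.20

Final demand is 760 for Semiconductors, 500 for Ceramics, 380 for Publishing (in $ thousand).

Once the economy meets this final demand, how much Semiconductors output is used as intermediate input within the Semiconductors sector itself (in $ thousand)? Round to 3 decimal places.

I − A =
  [   0.85    -0.40    -0.05]
  [   0.00     1.00    -0.10]
  [  -0.35    -0.15     0.80]
Cofactors of I−A, C_ij = (−1)^(i+j)·(minor ij) (rows/columns in the sector order above):
  C_11 = (1.00)(0.80) − (-0.10)(-0.15) = 0.7850
  C_12 = −[(0.00)(0.80) − (-0.10)(-0.35)] = 0.0350
  C_13 = (0.00)(-0.15) − (1.00)(-0.35) = 0.3500
  C_21 = −[(-0.40)(0.80) − (-0.05)(-0.15)] = 0.3275
  C_22 = (0.85)(0.80) − (-0.05)(-0.35) = 0.6625
  C_23 = −[(0.85)(-0.15) − (-0.40)(-0.35)] = 0.2675
  C_31 = (-0.40)(-0.10) − (-0.05)(1.00) = 0.0900
  C_32 = −[(0.85)(-0.10) − (-0.05)(0.00)] = 0.0850
  C_33 = (0.85)(1.00) − (-0.40)(0.00) = 0.8500
det(I−A) = Σ_j (I−A)_1j·C_1j = (0.85)(0.7850) + (-0.40)(0.0350) + (-0.05)(0.3500) = 0.63575
adj(I−A) = Cᵀ =
  [ 0.7850   0.3275   0.0900]
  [ 0.0350   0.6625   0.0850]
  [ 0.3500   0.2675   0.8500]
(I − A)⁻¹ = adj(I−A) / det(I−A) ≈
  [   1.2348     0.5151     0.1416]
  [   0.0551     1.0421     0.1337]
  [   0.5505     0.4208     1.3370]
First solve x = (I − A)⁻¹ d = adj(I−A)·d / det(I−A); in particular x_1 = (0.7850·760 + 0.3275·500 + 0.0900·380) / 0.63575 = 794.55 / 0.63575 ≈ 1249.78372.
Intermediate flow from 1 to 1: z_11 = a_11 · x_1 = 0.15 × 794.55 / 0.63575 = 119.1825 / 0.63575 ≈ 187.468.

z_11 = 187.468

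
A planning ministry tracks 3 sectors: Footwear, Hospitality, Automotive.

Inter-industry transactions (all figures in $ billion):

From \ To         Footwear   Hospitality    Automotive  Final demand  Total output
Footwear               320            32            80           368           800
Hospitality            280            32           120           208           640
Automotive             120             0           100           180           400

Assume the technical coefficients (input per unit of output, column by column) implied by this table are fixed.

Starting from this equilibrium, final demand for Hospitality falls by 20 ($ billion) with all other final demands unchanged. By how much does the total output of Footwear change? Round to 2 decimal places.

Δx_1 = -1.96

Technical coefficients a_ij = z_ij / X_j:
  a_11 = 320/800 = 0.40, a_21 = 280/800 = 0.35, a_31 = 120/800 = 0.15
  a_12 = 32/640 = 0.05, a_22 = 32/640 = 0.05, a_32 = 0/640 = 0.00
  a_13 = 80/400 = 0.20, a_23 = 120/400 = 0.30, a_33 = 100/400 = 0.25
I − A =
  [   0.60    -0.05    -0.20]
  [  -0.35     0.95    -0.30]
  [  -0.15     0.00     0.75]
Cofactors of I−A, C_ij = (−1)^(i+j)·(minor ij) (rows/columns in the sector order above):
  C_11 = (0.95)(0.75) − (-0.30)(0.00) = 0.7125
  C_12 = −[(-0.35)(0.75) − (-0.30)(-0.15)] = 0.3075
  C_13 = (-0.35)(0.00) − (0.95)(-0.15) = 0.1425
  C_21 = −[(-0.05)(0.75) − (-0.20)(0.00)] = 0.0375
  C_22 = (0.60)(0.75) − (-0.20)(-0.15) = 0.4200
  C_23 = −[(0.60)(0.00) − (-0.05)(-0.15)] = 0.0075
  C_31 = (-0.05)(-0.30) − (-0.20)(0.95) = 0.2050
  C_32 = −[(0.60)(-0.30) − (-0.20)(-0.35)] = 0.2500
  C_33 = (0.60)(0.95) − (-0.05)(-0.35) = 0.5525
det(I−A) = Σ_j (I−A)_1j·C_1j = (0.60)(0.7125) + (-0.05)(0.3075) + (-0.20)(0.1425) = 0.383625
adj(I−A) = Cᵀ =
  [ 0.7125   0.0375   0.2050]
  [ 0.3075   0.4200   0.2500]
  [ 0.1425   0.0075   0.5525]
(I − A)⁻¹ = adj(I−A) / det(I−A) ≈
  [   1.8573     0.0978     0.5344]
  [   0.8016     1.0948     0.6517]
  [   0.3715     0.0196     1.4402]
Δx = (I − A)⁻¹ Δd with Δd having -20 in the Hospitality component and 0 elsewhere.
So Δx_1 = L_12 · (-20), where L_12 = adj(I−A)_12 / det(I−A) = 0.0375 / 0.383625.
Δx_1 = 0.0375 × (-20) / 0.383625 = -0.75 / 0.383625 ≈ -1.96.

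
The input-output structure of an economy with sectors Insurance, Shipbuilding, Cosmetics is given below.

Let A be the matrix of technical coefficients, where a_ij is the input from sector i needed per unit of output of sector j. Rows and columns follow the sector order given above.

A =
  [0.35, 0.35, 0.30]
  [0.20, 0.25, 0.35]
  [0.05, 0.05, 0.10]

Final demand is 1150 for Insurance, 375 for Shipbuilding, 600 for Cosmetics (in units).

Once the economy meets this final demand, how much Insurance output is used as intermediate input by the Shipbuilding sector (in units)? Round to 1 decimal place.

I − A =
  [   0.65    -0.35    -0.30]
  [  -0.20     0.75    -0.35]
  [  -0.05    -0.05     0.90]
Cofactors of I−A, C_ij = (−1)^(i+j)·(minor ij) (rows/columns in the sector order above):
  C_11 = (0.75)(0.90) − (-0.35)(-0.05) = 0.6575
  C_12 = −[(-0.20)(0.90) − (-0.35)(-0.05)] = 0.1975
  C_13 = (-0.20)(-0.05) − (0.75)(-0.05) = 0.0475
  C_21 = −[(-0.35)(0.90) − (-0.30)(-0.05)] = 0.3300
  C_22 = (0.65)(0.90) − (-0.30)(-0.05) = 0.5700
  C_23 = −[(0.65)(-0.05) − (-0.35)(-0.05)] = 0.0500
  C_31 = (-0.35)(-0.35) − (-0.30)(0.75) = 0.3475
  C_32 = −[(0.65)(-0.35) − (-0.30)(-0.20)] = 0.2875
  C_33 = (0.65)(0.75) − (-0.35)(-0.20) = 0.4175
det(I−A) = Σ_j (I−A)_1j·C_1j = (0.65)(0.6575) + (-0.35)(0.1975) + (-0.30)(0.0475) = 0.3440
adj(I−A) = Cᵀ =
  [ 0.6575   0.3300   0.3475]
  [ 0.1975   0.5700   0.2875]
  [ 0.0475   0.0500   0.4175]
(I − A)⁻¹ = adj(I−A) / det(I−A) ≈
  [   1.9113     0.9593     1.0102]
  [   0.5741     1.6570     0.8358]
  [   0.1381     0.1453     1.2137]
First solve x = (I − A)⁻¹ d = adj(I−A)·d / det(I−A); in particular x_2 = (0.1975·1150 + 0.5700·375 + 0.2875·600) / 0.3440 = 613.375 / 0.3440 ≈ 1783.067.
Intermediate flow from 1 to 2: z_12 = a_12 · x_2 = 0.35 × 613.375 / 0.3440 = 214.68125 / 0.3440 ≈ 624.1.

z_12 = 624.1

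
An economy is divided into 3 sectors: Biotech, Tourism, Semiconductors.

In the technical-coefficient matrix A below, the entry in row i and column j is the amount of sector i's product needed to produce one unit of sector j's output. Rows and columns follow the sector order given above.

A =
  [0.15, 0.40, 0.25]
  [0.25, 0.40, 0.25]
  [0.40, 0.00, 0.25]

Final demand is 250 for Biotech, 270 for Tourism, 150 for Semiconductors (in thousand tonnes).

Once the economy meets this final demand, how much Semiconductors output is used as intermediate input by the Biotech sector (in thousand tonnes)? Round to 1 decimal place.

z_31 = 445.3

I − A =
  [   0.85    -0.40    -0.25]
  [  -0.25     0.60    -0.25]
  [  -0.40     0.00     0.75]
Cofactors of I−A, C_ij = (−1)^(i+j)·(minor ij) (rows/columns in the sector order above):
  C_11 = (0.60)(0.75) − (-0.25)(0.00) = 0.4500
  C_12 = −[(-0.25)(0.75) − (-0.25)(-0.40)] = 0.2875
  C_13 = (-0.25)(0.00) − (0.60)(-0.40) = 0.2400
  C_21 = −[(-0.40)(0.75) − (-0.25)(0.00)] = 0.3000
  C_22 = (0.85)(0.75) − (-0.25)(-0.40) = 0.5375
  C_23 = −[(0.85)(0.00) − (-0.40)(-0.40)] = 0.1600
  C_31 = (-0.40)(-0.25) − (-0.25)(0.60) = 0.2500
  C_32 = −[(0.85)(-0.25) − (-0.25)(-0.25)] = 0.2750
  C_33 = (0.85)(0.60) − (-0.40)(-0.25) = 0.4100
det(I−A) = Σ_j (I−A)_1j·C_1j = (0.85)(0.4500) + (-0.40)(0.2875) + (-0.25)(0.2400) = 0.2075
adj(I−A) = Cᵀ =
  [ 0.4500   0.3000   0.2500]
  [ 0.2875   0.5375   0.2750]
  [ 0.2400   0.1600   0.4100]
(I − A)⁻¹ = adj(I−A) / det(I−A) ≈
  [   2.1687     1.4458     1.2048]
  [   1.3855     2.5904     1.3253]
  [   1.1566     0.7711     1.9759]
First solve x = (I − A)⁻¹ d = adj(I−A)·d / det(I−A); in particular x_1 = (0.4500·250 + 0.3000·270 + 0.2500·150) / 0.2075 = 231.00 / 0.2075 ≈ 1113.253.
Intermediate flow from 3 to 1: z_31 = a_31 · x_1 = 0.40 × 231.00 / 0.2075 = 92.40 / 0.2075 ≈ 445.3.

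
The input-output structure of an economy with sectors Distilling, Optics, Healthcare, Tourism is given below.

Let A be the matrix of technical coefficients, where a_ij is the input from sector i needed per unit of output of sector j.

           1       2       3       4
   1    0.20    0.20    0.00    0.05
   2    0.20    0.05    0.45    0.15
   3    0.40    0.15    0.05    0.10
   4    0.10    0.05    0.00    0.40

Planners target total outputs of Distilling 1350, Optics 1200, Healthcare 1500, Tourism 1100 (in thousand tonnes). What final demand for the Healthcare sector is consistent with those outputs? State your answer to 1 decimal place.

I − A =
  [   0.80    -0.20     0.00    -0.05]
  [  -0.20     0.95    -0.45    -0.15]
  [  -0.40    -0.15     0.95    -0.10]
  [  -0.10    -0.05     0.00     0.60]
d = (I − A) x:
  d_1 = (+0.80)·1350 + (-0.20)·1200 + (+0.00)·1500 + (-0.05)·1100 = 785.0
  d_2 = (-0.20)·1350 + (+0.95)·1200 + (-0.45)·1500 + (-0.15)·1100 = 30.0
  d_3 = (-0.40)·1350 + (-0.15)·1200 + (+0.95)·1500 + (-0.10)·1100 = 595.0
  d_4 = (-0.10)·1350 + (-0.05)·1200 + (+0.00)·1500 + (+0.60)·1100 = 465.0

d_3 = 595.0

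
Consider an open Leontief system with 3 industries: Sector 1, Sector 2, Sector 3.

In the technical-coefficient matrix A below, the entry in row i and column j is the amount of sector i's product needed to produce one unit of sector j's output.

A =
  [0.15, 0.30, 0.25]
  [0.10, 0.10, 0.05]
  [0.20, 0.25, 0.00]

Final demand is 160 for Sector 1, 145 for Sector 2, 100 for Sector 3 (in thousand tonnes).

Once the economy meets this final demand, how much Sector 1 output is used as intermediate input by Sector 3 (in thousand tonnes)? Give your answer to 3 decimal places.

I − A =
  [   0.85    -0.30    -0.25]
  [  -0.10     0.90    -0.05]
  [  -0.20    -0.25     1.00]
Cofactors of I−A, C_ij = (−1)^(i+j)·(minor ij) (rows/columns in the sector order above):
  C_11 = (0.90)(1.00) − (-0.05)(-0.25) = 0.8875
  C_12 = −[(-0.10)(1.00) − (-0.05)(-0.20)] = 0.1100
  C_13 = (-0.10)(-0.25) − (0.90)(-0.20) = 0.2050
  C_21 = −[(-0.30)(1.00) − (-0.25)(-0.25)] = 0.3625
  C_22 = (0.85)(1.00) − (-0.25)(-0.20) = 0.8000
  C_23 = −[(0.85)(-0.25) − (-0.30)(-0.20)] = 0.2725
  C_31 = (-0.30)(-0.05) − (-0.25)(0.90) = 0.2400
  C_32 = −[(0.85)(-0.05) − (-0.25)(-0.10)] = 0.0675
  C_33 = (0.85)(0.90) − (-0.30)(-0.10) = 0.7350
det(I−A) = Σ_j (I−A)_1j·C_1j = (0.85)(0.8875) + (-0.30)(0.1100) + (-0.25)(0.2050) = 0.670125
adj(I−A) = Cᵀ =
  [ 0.8875   0.3625   0.2400]
  [ 0.1100   0.8000   0.0675]
  [ 0.2050   0.2725   0.7350]
(I − A)⁻¹ = adj(I−A) / det(I−A) ≈
  [   1.3244     0.5409     0.3581]
  [   0.1641     1.1938     0.1007]
  [   0.3059     0.4066     1.0968]
First solve x = (I − A)⁻¹ d = adj(I−A)·d / det(I−A); in particular x_3 = (0.2050·160 + 0.2725·145 + 0.7350·100) / 0.670125 = 145.8125 / 0.670125 ≈ 217.59000.
Intermediate flow from 1 to 3: z_13 = a_13 · x_3 = 0.25 × 145.8125 / 0.670125 = 36.453125 / 0.670125 ≈ 54.398.

z_13 = 54.398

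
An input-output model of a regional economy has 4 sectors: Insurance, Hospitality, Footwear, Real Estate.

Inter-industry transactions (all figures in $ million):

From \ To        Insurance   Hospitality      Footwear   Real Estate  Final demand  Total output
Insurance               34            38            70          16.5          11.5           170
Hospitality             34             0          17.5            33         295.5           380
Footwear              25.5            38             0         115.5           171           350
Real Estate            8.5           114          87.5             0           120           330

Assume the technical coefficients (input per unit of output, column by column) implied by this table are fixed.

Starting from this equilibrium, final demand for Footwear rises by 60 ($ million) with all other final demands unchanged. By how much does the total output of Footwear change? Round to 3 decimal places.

Δx_F = 71.746

Technical coefficients a_ij = z_ij / X_j:
  a_II = 34/170 = 0.20, a_HI = 34/170 = 0.20, a_FI = 25.5/170 = 0.15, a_RI = 8.5/170 = 0.05
  a_IH = 38/380 = 0.10, a_HH = 0/380 = 0.00, a_FH = 38/380 = 0.10, a_RH = 114/380 = 0.30
  a_IF = 70/350 = 0.20, a_HF = 17.5/350 = 0.05, a_FF = 0/350 = 0.00, a_RF = 87.5/350 = 0.25
  a_IR = 16.5/330 = 0.05, a_HR = 33/330 = 0.10, a_FR = 115.5/330 = 0.35, a_RR = 0/330 = 0.00
I − A =
  [   0.80    -0.10    -0.20    -0.05]
  [  -0.20     1.00    -0.05    -0.10]
  [  -0.15    -0.10     1.00    -0.35]
  [  -0.05    -0.30    -0.25     1.00]
Compute the cofactors C_ij = (−1)^(i+j)·(3×3 minor ij) of I−A; the adjugate is their transpose:
adj(I−A) = Cᵀ =
  [ 0.869750   0.148500   0.214750   0.133500]
  [ 0.199625   0.692125   0.103375   0.115375]
  [ 0.204500   0.182750   0.750000   0.291000]
  [ 0.154500   0.260750   0.229250   0.741250]
det(I−A) = Σ_j (I−A)_1j·C_1j = (0.80)(0.869750) + (-0.10)(0.199625) + (-0.20)(0.204500) + (-0.05)(0.154500) = 0.6272125
(I − A)⁻¹ = adj(I−A) / det(I−A) ≈
  [   1.3867     0.2368     0.3424     0.2128]
  [   0.3183     1.1035     0.1648     0.1839]
  [   0.3260     0.2914     1.1958     0.4640]
  [   0.2463     0.4157     0.3655     1.1818]
Δx = (I − A)⁻¹ Δd with Δd having +60 in the Footwear component and 0 elsewhere.
So Δx_F = L_FF · (+60), where L_FF = adj(I−A)_FF / det(I−A) = 0.750000 / 0.6272125.
Δx_F = 0.750000 × (+60) / 0.6272125 = 45.00 / 0.6272125 ≈ 71.746.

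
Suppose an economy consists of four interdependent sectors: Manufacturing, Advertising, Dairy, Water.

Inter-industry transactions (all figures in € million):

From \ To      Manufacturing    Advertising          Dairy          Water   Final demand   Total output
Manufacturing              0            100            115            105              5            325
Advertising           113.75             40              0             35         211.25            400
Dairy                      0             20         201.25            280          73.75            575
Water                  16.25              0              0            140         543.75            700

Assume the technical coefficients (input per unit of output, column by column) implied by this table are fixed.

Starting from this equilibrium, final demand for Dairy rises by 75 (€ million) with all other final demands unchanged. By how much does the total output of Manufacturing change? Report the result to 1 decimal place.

Δx_1 = 26.3

Technical coefficients a_ij = z_ij / X_j:
  a_11 = 0/325 = 0.00, a_21 = 113.75/325 = 0.35, a_31 = 0/325 = 0.00, a_41 = 16.25/325 = 0.05
  a_12 = 100/400 = 0.25, a_22 = 40/400 = 0.10, a_32 = 20/400 = 0.05, a_42 = 0/400 = 0.00
  a_13 = 115/575 = 0.20, a_23 = 0/575 = 0.00, a_33 = 201.25/575 = 0.35, a_43 = 0/575 = 0.00
  a_14 = 105/700 = 0.15, a_24 = 35/700 = 0.05, a_34 = 280/700 = 0.40, a_44 = 140/700 = 0.20
I − A =
  [   1.00    -0.25    -0.20    -0.15]
  [  -0.35     0.90     0.00    -0.05]
  [   0.00    -0.05     0.65    -0.40]
  [  -0.05     0.00     0.00     0.80]
Compute the cofactors C_ij = (−1)^(i+j)·(3×3 minor ij) of I−A; the adjugate is their transpose:
adj(I−A) = Cᵀ =
  [ 0.468000   0.138000   0.144000   0.168375]
  [ 0.183625   0.511125   0.056500   0.094625]
  [ 0.032125   0.044625   0.642625   0.330125]
  [ 0.029250   0.008625   0.009000   0.524625]
det(I−A) = Σ_j (I−A)_1j·C_1j = (1.00)(0.468000) + (-0.25)(0.183625) + (-0.20)(0.032125) + (-0.15)(0.029250) = 0.41128125
(I − A)⁻¹ = adj(I−A) / det(I−A) ≈
  [   1.1379     0.3355     0.3501     0.4094]
  [   0.4465     1.2428     0.1374     0.2301]
  [   0.0781     0.1085     1.5625     0.8027]
  [   0.0711     0.0210     0.0219     1.2756]
Δx = (I − A)⁻¹ Δd with Δd having +75 in the Dairy component and 0 elsewhere.
So Δx_1 = L_13 · (+75), where L_13 = adj(I−A)_13 / det(I−A) = 0.144000 / 0.41128125.
Δx_1 = 0.144000 × (+75) / 0.41128125 = 10.80 / 0.41128125 ≈ 26.3.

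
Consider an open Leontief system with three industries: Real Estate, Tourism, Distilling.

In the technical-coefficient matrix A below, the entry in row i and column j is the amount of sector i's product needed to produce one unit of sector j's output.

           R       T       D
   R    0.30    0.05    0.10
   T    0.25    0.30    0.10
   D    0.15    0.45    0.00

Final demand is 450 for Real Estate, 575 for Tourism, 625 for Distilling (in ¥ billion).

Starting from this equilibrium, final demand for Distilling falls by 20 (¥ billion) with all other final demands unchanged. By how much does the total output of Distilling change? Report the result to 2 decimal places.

I − A =
  [   0.70    -0.05    -0.10]
  [  -0.25     0.70    -0.10]
  [  -0.15    -0.45     1.00]
Cofactors of I−A, C_ij = (−1)^(i+j)·(minor ij) (rows/columns in the sector order above):
  C_11 = (0.70)(1.00) − (-0.10)(-0.45) = 0.6550
  C_12 = −[(-0.25)(1.00) − (-0.10)(-0.15)] = 0.2650
  C_13 = (-0.25)(-0.45) − (0.70)(-0.15) = 0.2175
  C_21 = −[(-0.05)(1.00) − (-0.10)(-0.45)] = 0.0950
  C_22 = (0.70)(1.00) − (-0.10)(-0.15) = 0.6850
  C_23 = −[(0.70)(-0.45) − (-0.05)(-0.15)] = 0.3225
  C_31 = (-0.05)(-0.10) − (-0.10)(0.70) = 0.0750
  C_32 = −[(0.70)(-0.10) − (-0.10)(-0.25)] = 0.0950
  C_33 = (0.70)(0.70) − (-0.05)(-0.25) = 0.4775
det(I−A) = Σ_j (I−A)_1j·C_1j = (0.70)(0.6550) + (-0.05)(0.2650) + (-0.10)(0.2175) = 0.4235
adj(I−A) = Cᵀ =
  [ 0.6550   0.0950   0.0750]
  [ 0.2650   0.6850   0.0950]
  [ 0.2175   0.3225   0.4775]
(I − A)⁻¹ = adj(I−A) / det(I−A) ≈
  [   1.5466     0.2243     0.1771]
  [   0.6257     1.6175     0.2243]
  [   0.5136     0.7615     1.1275]
Δx = (I − A)⁻¹ Δd with Δd having -20 in the Distilling component and 0 elsewhere.
So Δx_D = L_DD · (-20), where L_DD = adj(I−A)_DD / det(I−A) = 0.4775 / 0.4235.
Δx_D = 0.4775 × (-20) / 0.4235 = -9.55 / 0.4235 ≈ -22.55.

Δx_D = -22.55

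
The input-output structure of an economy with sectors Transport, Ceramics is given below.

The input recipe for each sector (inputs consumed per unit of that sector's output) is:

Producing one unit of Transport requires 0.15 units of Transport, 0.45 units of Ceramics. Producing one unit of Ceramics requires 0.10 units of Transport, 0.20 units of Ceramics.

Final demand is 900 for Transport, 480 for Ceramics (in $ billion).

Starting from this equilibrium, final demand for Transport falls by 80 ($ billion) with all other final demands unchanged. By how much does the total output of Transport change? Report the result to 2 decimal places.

I − A =
  [   0.85    -0.10]
  [  -0.45     0.80]
det(I−A) = (0.85)(0.80) − (-0.10)(-0.45) = 0.6350
adj(I−A) = [[0.80, 0.10], [0.45, 0.85]]
(I − A)⁻¹ = adj(I−A) / det(I−A) ≈
  [   1.2598     0.1575]
  [   0.7087     1.3386]
Δx = (I − A)⁻¹ Δd with Δd having -80 in the Transport component and 0 elsewhere.
So Δx_1 = L_11 · (-80), where L_11 = adj(I−A)_11 / det(I−A) = 0.80 / 0.6350.
Δx_1 = 0.80 × (-80) / 0.6350 = -64.00 / 0.6350 ≈ -100.79.

Δx_1 = -100.79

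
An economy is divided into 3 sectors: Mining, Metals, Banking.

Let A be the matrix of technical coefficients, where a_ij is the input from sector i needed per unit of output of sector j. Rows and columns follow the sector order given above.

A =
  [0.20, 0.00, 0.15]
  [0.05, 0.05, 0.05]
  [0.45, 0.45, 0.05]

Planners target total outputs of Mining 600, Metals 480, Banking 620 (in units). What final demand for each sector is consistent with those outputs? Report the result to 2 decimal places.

d_1 = 387.00, d_2 = 395.00, d_3 = 103.00

I − A =
  [   0.80     0.00    -0.15]
  [  -0.05     0.95    -0.05]
  [  -0.45    -0.45     0.95]
d = (I − A) x:
  d_1 = (+0.80)·600 + (+0.00)·480 + (-0.15)·620 = 387.00
  d_2 = (-0.05)·600 + (+0.95)·480 + (-0.05)·620 = 395.00
  d_3 = (-0.45)·600 + (-0.45)·480 + (+0.95)·620 = 103.00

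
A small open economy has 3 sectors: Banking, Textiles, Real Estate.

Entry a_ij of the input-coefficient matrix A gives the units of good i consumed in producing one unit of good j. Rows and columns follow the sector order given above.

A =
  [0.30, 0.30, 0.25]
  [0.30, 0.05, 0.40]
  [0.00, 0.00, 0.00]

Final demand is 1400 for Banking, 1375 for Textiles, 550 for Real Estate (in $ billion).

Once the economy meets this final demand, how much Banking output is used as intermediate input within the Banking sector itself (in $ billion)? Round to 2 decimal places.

I − A =
  [   0.70    -0.30    -0.25]
  [  -0.30     0.95    -0.40]
  [   0.00     0.00     1.00]
Cofactors of I−A, C_ij = (−1)^(i+j)·(minor ij) (rows/columns in the sector order above):
  C_11 = (0.95)(1.00) − (-0.40)(0.00) = 0.9500
  C_12 = −[(-0.30)(1.00) − (-0.40)(0.00)] = 0.3000
  C_13 = (-0.30)(0.00) − (0.95)(0.00) = 0.0000
  C_21 = −[(-0.30)(1.00) − (-0.25)(0.00)] = 0.3000
  C_22 = (0.70)(1.00) − (-0.25)(0.00) = 0.7000
  C_23 = −[(0.70)(0.00) − (-0.30)(0.00)] = 0.0000
  C_31 = (-0.30)(-0.40) − (-0.25)(0.95) = 0.3575
  C_32 = −[(0.70)(-0.40) − (-0.25)(-0.30)] = 0.3550
  C_33 = (0.70)(0.95) − (-0.30)(-0.30) = 0.5750
det(I−A) = Σ_j (I−A)_1j·C_1j = (0.70)(0.9500) + (-0.30)(0.3000) + (-0.25)(0.0000) = 0.5750
adj(I−A) = Cᵀ =
  [ 0.9500   0.3000   0.3575]
  [ 0.3000   0.7000   0.3550]
  [ 0.0000   0.0000   0.5750]
(I − A)⁻¹ = adj(I−A) / det(I−A) ≈
  [   1.6522     0.5217     0.6217]
  [   0.5217     1.2174     0.6174]
  [   0.0000     0.0000     1.0000]
First solve x = (I − A)⁻¹ d = adj(I−A)·d / det(I−A); in particular x_B = (0.9500·1400 + 0.3000·1375 + 0.3575·550) / 0.5750 = 1939.125 / 0.5750 ≈ 3372.3913.
Intermediate flow from B to B: z_BB = a_BB · x_B = 0.30 × 1939.125 / 0.5750 = 581.7375 / 0.5750 ≈ 1011.72.

z_BB = 1011.72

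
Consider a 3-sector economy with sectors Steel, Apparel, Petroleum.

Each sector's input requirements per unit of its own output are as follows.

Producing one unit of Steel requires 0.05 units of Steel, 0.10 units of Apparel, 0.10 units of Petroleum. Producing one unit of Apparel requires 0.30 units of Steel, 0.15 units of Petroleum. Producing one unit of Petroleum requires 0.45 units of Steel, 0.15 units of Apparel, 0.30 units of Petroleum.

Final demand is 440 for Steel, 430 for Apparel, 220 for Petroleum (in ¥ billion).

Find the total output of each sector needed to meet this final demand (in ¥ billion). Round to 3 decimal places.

I − A =
  [   0.95    -0.30    -0.45]
  [  -0.10     1.00    -0.15]
  [  -0.10    -0.15     0.70]
Cofactors of I−A, C_ij = (−1)^(i+j)·(minor ij) (rows/columns in the sector order above):
  C_11 = (1.00)(0.70) − (-0.15)(-0.15) = 0.6775
  C_12 = −[(-0.10)(0.70) − (-0.15)(-0.10)] = 0.0850
  C_13 = (-0.10)(-0.15) − (1.00)(-0.10) = 0.1150
  C_21 = −[(-0.30)(0.70) − (-0.45)(-0.15)] = 0.2775
  C_22 = (0.95)(0.70) − (-0.45)(-0.10) = 0.6200
  C_23 = −[(0.95)(-0.15) − (-0.30)(-0.10)] = 0.1725
  C_31 = (-0.30)(-0.15) − (-0.45)(1.00) = 0.4950
  C_32 = −[(0.95)(-0.15) − (-0.45)(-0.10)] = 0.1875
  C_33 = (0.95)(1.00) − (-0.30)(-0.10) = 0.9200
det(I−A) = Σ_j (I−A)_1j·C_1j = (0.95)(0.6775) + (-0.30)(0.0850) + (-0.45)(0.1150) = 0.566375
adj(I−A) = Cᵀ =
  [ 0.6775   0.2775   0.4950]
  [ 0.0850   0.6200   0.1875]
  [ 0.1150   0.1725   0.9200]
(I − A)⁻¹ = adj(I−A) / det(I−A) ≈
  [   1.1962     0.4900     0.8740]
  [   0.1501     1.0947     0.3311]
  [   0.2030     0.3046     1.6244]
x = (I − A)⁻¹ d = adj(I−A)·d / det(I−A), with det(I−A) = 0.566375:
  x_S = (0.6775·440 + 0.2775·430 + 0.4950·220) / 0.566375 = 526.325 / 0.566375 ≈ 929.287
  x_A = (0.0850·440 + 0.6200·430 + 0.1875·220) / 0.566375 = 345.25 / 0.566375 ≈ 609.578
  x_P = (0.1150·440 + 0.1725·430 + 0.9200·220) / 0.566375 = 327.175 / 0.566375 ≈ 577.665

x_S = 929.287, x_A = 609.578, x_P = 577.665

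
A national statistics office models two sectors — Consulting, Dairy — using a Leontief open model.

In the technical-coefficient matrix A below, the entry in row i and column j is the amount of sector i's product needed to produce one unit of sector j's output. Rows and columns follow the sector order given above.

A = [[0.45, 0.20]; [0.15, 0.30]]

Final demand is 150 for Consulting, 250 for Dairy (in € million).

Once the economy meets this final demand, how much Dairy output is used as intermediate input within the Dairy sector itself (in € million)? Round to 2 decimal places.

z_22 = 135.21

I − A =
  [   0.55    -0.20]
  [  -0.15     0.70]
det(I−A) = (0.55)(0.70) − (-0.20)(-0.15) = 0.3550
adj(I−A) = [[0.70, 0.20], [0.15, 0.55]]
(I − A)⁻¹ = adj(I−A) / det(I−A) ≈
  [   1.9718     0.5634]
  [   0.4225     1.5493]
First solve x = (I − A)⁻¹ d = adj(I−A)·d / det(I−A); in particular x_2 = (0.15·150 + 0.55·250) / 0.3550 = 160.00 / 0.3550 ≈ 450.7042.
Intermediate flow from 2 to 2: z_22 = a_22 · x_2 = 0.30 × 160.00 / 0.3550 = 48.00 / 0.3550 ≈ 135.21.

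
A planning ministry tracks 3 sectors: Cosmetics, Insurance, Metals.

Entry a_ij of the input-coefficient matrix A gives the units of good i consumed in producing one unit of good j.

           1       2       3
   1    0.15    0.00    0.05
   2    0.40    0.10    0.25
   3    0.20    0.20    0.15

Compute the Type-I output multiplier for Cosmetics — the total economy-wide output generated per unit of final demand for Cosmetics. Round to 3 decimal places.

m_1 = 2.295

I − A =
  [   0.85     0.00    -0.05]
  [  -0.40     0.90    -0.25]
  [  -0.20    -0.20     0.85]
Cofactors of I−A, C_ij = (−1)^(i+j)·(minor ij) (rows/columns in the sector order above):
  C_11 = (0.90)(0.85) − (-0.25)(-0.20) = 0.7150
  C_12 = −[(-0.40)(0.85) − (-0.25)(-0.20)] = 0.3900
  C_13 = (-0.40)(-0.20) − (0.90)(-0.20) = 0.2600
  C_21 = −[(0.00)(0.85) − (-0.05)(-0.20)] = 0.0100
  C_22 = (0.85)(0.85) − (-0.05)(-0.20) = 0.7125
  C_23 = −[(0.85)(-0.20) − (0.00)(-0.20)] = 0.1700
  C_31 = (0.00)(-0.25) − (-0.05)(0.90) = 0.0450
  C_32 = −[(0.85)(-0.25) − (-0.05)(-0.40)] = 0.2325
  C_33 = (0.85)(0.90) − (0.00)(-0.40) = 0.7650
det(I−A) = Σ_j (I−A)_1j·C_1j = (0.85)(0.7150) + (0.00)(0.3900) + (-0.05)(0.2600) = 0.59475
adj(I−A) = Cᵀ =
  [ 0.7150   0.0100   0.0450]
  [ 0.3900   0.7125   0.2325]
  [ 0.2600   0.1700   0.7650]
(I − A)⁻¹ = adj(I−A) / det(I−A) ≈
  [   1.2022     0.0168     0.0757]
  [   0.6557     1.1980     0.3909]
  [   0.4372     0.2858     1.2863]
The output multiplier for sector j is the column-j sum of the Leontief inverse (I − A)⁻¹ = adj(I−A) / det(I−A).
Column 1 of adj(I−A): (0.7150, 0.3900, 0.2600); det(I−A) = 0.59475.
m_1 = (0.7150 + 0.3900 + 0.2600) / 0.59475 = 1.365 / 0.59475 ≈ 2.295.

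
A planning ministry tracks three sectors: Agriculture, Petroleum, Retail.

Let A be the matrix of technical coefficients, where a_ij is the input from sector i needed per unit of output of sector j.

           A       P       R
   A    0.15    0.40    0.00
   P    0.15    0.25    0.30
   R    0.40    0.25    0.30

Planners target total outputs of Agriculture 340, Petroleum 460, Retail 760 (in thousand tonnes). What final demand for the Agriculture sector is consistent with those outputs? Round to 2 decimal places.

I − A =
  [   0.85    -0.40     0.00]
  [  -0.15     0.75    -0.30]
  [  -0.40    -0.25     0.70]
d = (I − A) x:
  d_A = (+0.85)·340 + (-0.40)·460 + (+0.00)·760 = 105.00
  d_P = (-0.15)·340 + (+0.75)·460 + (-0.30)·760 = 66.00
  d_R = (-0.40)·340 + (-0.25)·460 + (+0.70)·760 = 281.00

d_A = 105.00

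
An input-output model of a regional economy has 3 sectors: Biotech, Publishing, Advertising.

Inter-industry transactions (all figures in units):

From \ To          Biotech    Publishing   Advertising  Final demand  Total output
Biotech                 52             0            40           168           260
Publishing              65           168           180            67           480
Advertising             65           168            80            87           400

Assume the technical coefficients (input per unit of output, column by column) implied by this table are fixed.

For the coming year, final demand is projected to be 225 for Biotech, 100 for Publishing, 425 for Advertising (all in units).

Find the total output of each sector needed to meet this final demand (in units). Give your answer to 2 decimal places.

x_B = 425.24, x_P = 1114.86, x_A = 1151.89

Technical coefficients a_ij = z_ij / X_j:
  a_BB = 52/260 = 0.20, a_PB = 65/260 = 0.25, a_AB = 65/260 = 0.25
  a_BP = 0/480 = 0.00, a_PP = 168/480 = 0.35, a_AP = 168/480 = 0.35
  a_BA = 40/400 = 0.10, a_PA = 180/400 = 0.45, a_AA = 80/400 = 0.20
I − A =
  [   0.80     0.00    -0.10]
  [  -0.25     0.65    -0.45]
  [  -0.25    -0.35     0.80]
Cofactors of I−A, C_ij = (−1)^(i+j)·(minor ij) (rows/columns in the sector order above):
  C_11 = (0.65)(0.80) − (-0.45)(-0.35) = 0.3625
  C_12 = −[(-0.25)(0.80) − (-0.45)(-0.25)] = 0.3125
  C_13 = (-0.25)(-0.35) − (0.65)(-0.25) = 0.2500
  C_21 = −[(0.00)(0.80) − (-0.10)(-0.35)] = 0.0350
  C_22 = (0.80)(0.80) − (-0.10)(-0.25) = 0.6150
  C_23 = −[(0.80)(-0.35) − (0.00)(-0.25)] = 0.2800
  C_31 = (0.00)(-0.45) − (-0.10)(0.65) = 0.0650
  C_32 = −[(0.80)(-0.45) − (-0.10)(-0.25)] = 0.3850
  C_33 = (0.80)(0.65) − (0.00)(-0.25) = 0.5200
det(I−A) = Σ_j (I−A)_1j·C_1j = (0.80)(0.3625) + (0.00)(0.3125) + (-0.10)(0.2500) = 0.2650
adj(I−A) = Cᵀ =
  [ 0.3625   0.0350   0.0650]
  [ 0.3125   0.6150   0.3850]
  [ 0.2500   0.2800   0.5200]
(I − A)⁻¹ = adj(I−A) / det(I−A) ≈
  [   1.3679     0.1321     0.2453]
  [   1.1792     2.3208     1.4528]
  [   0.9434     1.0566     1.9623]
x = (I − A)⁻¹ d = adj(I−A)·d / det(I−A), with det(I−A) = 0.2650:
  x_B = (0.3625·225 + 0.0350·100 + 0.0650·425) / 0.2650 = 112.6875 / 0.2650 ≈ 425.24
  x_P = (0.3125·225 + 0.6150·100 + 0.3850·425) / 0.2650 = 295.4375 / 0.2650 ≈ 1114.86
  x_A = (0.2500·225 + 0.2800·100 + 0.5200·425) / 0.2650 = 305.25 / 0.2650 ≈ 1151.89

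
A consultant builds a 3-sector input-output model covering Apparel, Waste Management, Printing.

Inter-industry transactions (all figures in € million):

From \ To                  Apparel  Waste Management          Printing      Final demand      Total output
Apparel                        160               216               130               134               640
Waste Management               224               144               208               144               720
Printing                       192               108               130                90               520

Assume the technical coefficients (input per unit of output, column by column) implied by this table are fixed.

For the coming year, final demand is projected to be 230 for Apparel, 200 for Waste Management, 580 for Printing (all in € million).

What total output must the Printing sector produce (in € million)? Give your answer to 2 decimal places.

x_P = 1818.65

Technical coefficients a_ij = z_ij / X_j:
  a_AA = 160/640 = 0.25, a_WA = 224/640 = 0.35, a_PA = 192/640 = 0.30
  a_AW = 216/720 = 0.30, a_WW = 144/720 = 0.20, a_PW = 108/720 = 0.15
  a_AP = 130/520 = 0.25, a_WP = 208/520 = 0.40, a_PP = 130/520 = 0.25
I − A =
  [   0.75    -0.30    -0.25]
  [  -0.35     0.80    -0.40]
  [  -0.30    -0.15     0.75]
Cofactors of I−A, C_ij = (−1)^(i+j)·(minor ij) (rows/columns in the sector order above):
  C_11 = (0.80)(0.75) − (-0.40)(-0.15) = 0.5400
  C_12 = −[(-0.35)(0.75) − (-0.40)(-0.30)] = 0.3825
  C_13 = (-0.35)(-0.15) − (0.80)(-0.30) = 0.2925
  C_21 = −[(-0.30)(0.75) − (-0.25)(-0.15)] = 0.2625
  C_22 = (0.75)(0.75) − (-0.25)(-0.30) = 0.4875
  C_23 = −[(0.75)(-0.15) − (-0.30)(-0.30)] = 0.2025
  C_31 = (-0.30)(-0.40) − (-0.25)(0.80) = 0.3200
  C_32 = −[(0.75)(-0.40) − (-0.25)(-0.35)] = 0.3875
  C_33 = (0.75)(0.80) − (-0.30)(-0.35) = 0.4950
det(I−A) = Σ_j (I−A)_1j·C_1j = (0.75)(0.5400) + (-0.30)(0.3825) + (-0.25)(0.2925) = 0.217125
adj(I−A) = Cᵀ =
  [ 0.5400   0.2625   0.3200]
  [ 0.3825   0.4875   0.3875]
  [ 0.2925   0.2025   0.4950]
(I − A)⁻¹ = adj(I−A) / det(I−A) ≈
  [   2.4870     1.2090     1.4738]
  [   1.7617     2.2453     1.7847]
  [   1.3472     0.9326     2.2798]
x = (I − A)⁻¹ d = adj(I−A)·d / det(I−A), with det(I−A) = 0.217125:
  x_A = (0.5400·230 + 0.2625·200 + 0.3200·580) / 0.217125 = 362.30 / 0.217125 ≈ 1668.62
  x_W = (0.3825·230 + 0.4875·200 + 0.3875·580) / 0.217125 = 410.225 / 0.217125 ≈ 1889.35
  x_P = (0.2925·230 + 0.2025·200 + 0.4950·580) / 0.217125 = 394.875 / 0.217125 ≈ 1818.65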